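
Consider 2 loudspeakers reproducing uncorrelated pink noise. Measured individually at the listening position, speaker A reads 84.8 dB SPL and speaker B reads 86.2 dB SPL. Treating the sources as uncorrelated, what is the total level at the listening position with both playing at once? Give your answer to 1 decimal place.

88.6 dB SPL

Add the sources as powers (linear), then convert back to dB:
L_total = 10·log₁₀(10^(84.8/10) + 10^(86.2/10)) = 10·log₁₀(718900000) = 88.6 dB SPL.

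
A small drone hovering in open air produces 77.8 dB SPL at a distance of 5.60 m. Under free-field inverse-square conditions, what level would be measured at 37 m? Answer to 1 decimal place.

Free-field point source: level drops by 20·log₁₀ of the distance ratio.
ΔL = −20·log₁₀(37/5.60) = -16.40 dB, so L₂ = 77.8 + (-16.40) = 61.4 dB SPL.

61.4 dB SPL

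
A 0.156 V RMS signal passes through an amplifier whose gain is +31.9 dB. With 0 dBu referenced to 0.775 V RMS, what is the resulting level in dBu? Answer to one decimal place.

+18.0 dBu

Input level: 20·log₁₀(0.156/0.775) = -13.92 dBu.
Output: -13.92 + 31.9 = +18.0 dBu.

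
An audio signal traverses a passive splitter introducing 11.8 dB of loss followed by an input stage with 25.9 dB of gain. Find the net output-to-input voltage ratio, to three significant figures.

5.07

Net gain = (−11.8) + 25.9 = 14.1 dB.
Voltage ratio = 10^(14.1/20) = 5.07.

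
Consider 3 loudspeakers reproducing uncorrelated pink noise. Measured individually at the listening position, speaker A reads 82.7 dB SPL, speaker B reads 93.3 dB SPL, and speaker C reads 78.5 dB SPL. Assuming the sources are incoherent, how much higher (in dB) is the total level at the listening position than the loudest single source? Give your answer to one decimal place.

0.5 dB

Incoherent sources sum as intensities:
L_total = 10·log₁₀(10^(82.7/10) + 10^(93.3/10) + 10^(78.5/10)) = 93.79 dB SPL.
Excess over the loudest (93.3 dB): 93.79 − 93.3 = 0.5 dB.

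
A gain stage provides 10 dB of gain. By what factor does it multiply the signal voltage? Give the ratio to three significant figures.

3.16

Voltage ratio = 10^(dB/20).
10^(10/20) = 10^(0.5000) = 3.16.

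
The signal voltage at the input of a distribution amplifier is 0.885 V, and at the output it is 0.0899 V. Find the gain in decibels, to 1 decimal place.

-19.9 dB

Voltage ratio → dB uses the 20·log₁₀ form:
20·log₁₀(0.0899/0.885) = 20·log₁₀(0.1016) = -19.9 dB.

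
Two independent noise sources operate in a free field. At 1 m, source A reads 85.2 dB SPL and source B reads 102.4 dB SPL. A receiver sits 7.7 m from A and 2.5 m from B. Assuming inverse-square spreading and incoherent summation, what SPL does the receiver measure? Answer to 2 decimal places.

94.45 dB SPL

At the listener: L_A = 85.2 − 20·log₁₀(7.7) = 67.470 dB; L_B = 102.4 − 20·log₁₀(2.5) = 94.441 dB.
Combined: 10·log₁₀(10^(67.470/10)+10^(94.441/10)) = 94.45 dB SPL.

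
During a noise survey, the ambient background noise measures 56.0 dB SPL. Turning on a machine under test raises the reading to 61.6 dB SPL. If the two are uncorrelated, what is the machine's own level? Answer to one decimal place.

Remove the background by subtracting linear intensities:
L_src = 10·log₁₀(10^(61.6/10) − 10^(56.0/10)) = 10·log₁₀(1047000) = 60.2 dB SPL.

60.2 dB SPL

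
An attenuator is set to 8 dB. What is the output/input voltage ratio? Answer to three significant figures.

Voltage ratio = 10^(dB/20).
10^(-8/20) = 10^(-0.4000) = 0.398.

0.398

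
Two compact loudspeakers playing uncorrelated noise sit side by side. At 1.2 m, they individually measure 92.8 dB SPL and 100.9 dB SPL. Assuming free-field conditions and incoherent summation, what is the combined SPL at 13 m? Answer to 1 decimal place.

Combined at 1.2 m: 10·log₁₀(10^(92.8/10)+10^(100.9/10)) = 101.53 dB SPL.
Then apply −20·log₁₀(13/1.2) = -20.70 dB → 80.8 dB SPL.

80.8 dB SPL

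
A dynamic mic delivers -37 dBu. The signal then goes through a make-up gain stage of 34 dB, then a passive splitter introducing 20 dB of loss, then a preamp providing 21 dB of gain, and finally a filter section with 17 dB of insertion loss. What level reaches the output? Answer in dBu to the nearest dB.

-19 dBu

In dB, series stages simply add:
-37 + 34 − 20 + 21 − 17 = -19 dBu.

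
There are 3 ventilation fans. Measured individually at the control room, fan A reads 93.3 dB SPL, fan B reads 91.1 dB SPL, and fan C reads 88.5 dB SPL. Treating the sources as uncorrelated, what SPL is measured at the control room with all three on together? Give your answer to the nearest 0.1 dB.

96.2 dB SPL

Add the sources as powers (linear), then convert back to dB:
L_total = 10·log₁₀(10^(93.3/10) + 10^(91.1/10) + 10^(88.5/10)) = 10·log₁₀(4134000000) = 96.2 dB SPL.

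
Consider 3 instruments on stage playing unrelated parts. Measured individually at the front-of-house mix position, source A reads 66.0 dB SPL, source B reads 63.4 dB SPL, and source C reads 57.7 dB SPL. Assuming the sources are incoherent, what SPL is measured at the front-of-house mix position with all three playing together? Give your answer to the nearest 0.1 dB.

Add the sources as powers (linear), then convert back to dB:
L_total = 10·log₁₀(10^(66.0/10) + 10^(63.4/10) + 10^(57.7/10)) = 10·log₁₀(6758000) = 68.3 dB SPL.

68.3 dB SPL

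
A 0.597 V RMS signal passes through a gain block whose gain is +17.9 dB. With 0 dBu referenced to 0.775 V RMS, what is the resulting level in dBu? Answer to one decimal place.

+15.6 dBu

Input level: 20·log₁₀(0.597/0.775) = -2.27 dBu.
Output: -2.27 + 17.9 = +15.6 dBu.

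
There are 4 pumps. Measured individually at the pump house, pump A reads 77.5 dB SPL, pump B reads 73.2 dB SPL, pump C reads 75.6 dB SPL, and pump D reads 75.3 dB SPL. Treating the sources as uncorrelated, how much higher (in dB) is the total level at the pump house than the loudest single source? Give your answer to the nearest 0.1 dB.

Incoherent sources sum as intensities:
L_total = 10·log₁₀(10^(77.5/10) + 10^(73.2/10) + 10^(75.6/10) + 10^(75.3/10)) = 81.68 dB SPL.
Excess over the loudest (77.5 dB): 81.68 − 77.5 = 4.2 dB.

4.2 dB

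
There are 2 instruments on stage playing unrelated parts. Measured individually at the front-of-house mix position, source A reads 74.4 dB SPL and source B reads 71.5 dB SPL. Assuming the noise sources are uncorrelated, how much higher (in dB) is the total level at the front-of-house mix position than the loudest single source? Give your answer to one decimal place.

Incoherent sources sum as intensities:
L_total = 10·log₁₀(10^(74.4/10) + 10^(71.5/10)) = 76.20 dB SPL.
Excess over the loudest (74.4 dB): 76.20 − 74.4 = 1.8 dB.

1.8 dB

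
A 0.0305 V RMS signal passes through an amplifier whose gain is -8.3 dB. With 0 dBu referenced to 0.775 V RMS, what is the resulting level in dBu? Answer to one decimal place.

-36.4 dBu

Input level: 20·log₁₀(0.0305/0.775) = -28.10 dBu.
Output: -28.10 − 8.3 = -36.4 dBu.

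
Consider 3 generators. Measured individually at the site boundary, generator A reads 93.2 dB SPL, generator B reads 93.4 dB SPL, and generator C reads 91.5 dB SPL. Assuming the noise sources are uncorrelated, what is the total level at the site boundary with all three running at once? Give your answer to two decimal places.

Uncorrelated sources add in intensity (power), not in dB.
L_total = 10·log₁₀(10^(93.2/10) + 10^(93.4/10) + 10^(91.5/10)) = 10·log₁₀(5690000000) = 97.55 dB SPL.

97.55 dB SPL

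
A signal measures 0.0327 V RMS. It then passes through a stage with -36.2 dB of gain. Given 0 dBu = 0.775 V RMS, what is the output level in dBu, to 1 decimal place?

Input level: 20·log₁₀(0.0327/0.775) = -27.50 dBu.
Output: -27.50 − 36.2 = -63.7 dBu.

-63.7 dBu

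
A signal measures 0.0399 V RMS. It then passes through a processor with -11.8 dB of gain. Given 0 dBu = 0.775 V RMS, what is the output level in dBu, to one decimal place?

-37.6 dBu

Input level: 20·log₁₀(0.0399/0.775) = -25.77 dBu.
Output: -25.77 − 11.8 = -37.6 dBu.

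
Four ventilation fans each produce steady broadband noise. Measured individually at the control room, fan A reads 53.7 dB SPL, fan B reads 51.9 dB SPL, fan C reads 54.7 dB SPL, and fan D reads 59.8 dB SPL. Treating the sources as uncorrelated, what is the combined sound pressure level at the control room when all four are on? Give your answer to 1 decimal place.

62.1 dB SPL

Uncorrelated sources add in intensity (power), not in dB.
L_total = 10·log₁₀(10^(53.7/10) + 10^(51.9/10) + 10^(54.7/10) + 10^(59.8/10)) = 10·log₁₀(1639000) = 62.1 dB SPL.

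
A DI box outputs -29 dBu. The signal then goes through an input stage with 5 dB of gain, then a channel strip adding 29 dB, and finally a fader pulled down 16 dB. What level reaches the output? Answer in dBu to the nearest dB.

-11 dBu

Gain stages sum in dB:
-29 + 5 + 29 − 16 = -11 dBu.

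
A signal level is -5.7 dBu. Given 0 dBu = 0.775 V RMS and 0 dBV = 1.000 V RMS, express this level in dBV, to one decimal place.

-7.9 dBV

The offset between the scales is 20·log₁₀(0.775/1.000) = −2.214 dB.
So dBV = -5.7 − 2.214 = -7.9 dBV.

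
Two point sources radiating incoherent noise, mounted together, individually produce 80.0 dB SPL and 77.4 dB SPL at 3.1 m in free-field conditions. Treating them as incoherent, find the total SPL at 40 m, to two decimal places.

59.69 dB SPL

Combined at 3.1 m: 10·log₁₀(10^(80.0/10)+10^(77.4/10)) = 81.902 dB SPL.
Then apply −20·log₁₀(40/3.1) = -22.214 dB → 59.69 dB SPL.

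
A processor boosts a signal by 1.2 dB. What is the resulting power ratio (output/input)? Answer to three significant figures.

Power ratio = 10^(dB/10).
10^(1.2/10) = 10^(0.1200) = 1.32.

1.32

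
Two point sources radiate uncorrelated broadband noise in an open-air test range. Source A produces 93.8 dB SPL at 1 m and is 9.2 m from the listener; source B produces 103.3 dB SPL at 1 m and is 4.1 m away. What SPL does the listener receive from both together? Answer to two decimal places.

91.14 dB SPL

At the listener: L_A = 93.8 − 20·log₁₀(9.2) = 74.524 dB; L_B = 103.3 − 20·log₁₀(4.1) = 91.044 dB.
Combined: 10·log₁₀(10^(74.524/10)+10^(91.044/10)) = 91.14 dB SPL.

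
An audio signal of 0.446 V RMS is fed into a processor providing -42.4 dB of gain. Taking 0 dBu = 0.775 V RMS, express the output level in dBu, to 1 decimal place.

-47.2 dBu

Input level: 20·log₁₀(0.446/0.775) = -4.80 dBu.
Output: -4.80 − 42.4 = -47.2 dBu.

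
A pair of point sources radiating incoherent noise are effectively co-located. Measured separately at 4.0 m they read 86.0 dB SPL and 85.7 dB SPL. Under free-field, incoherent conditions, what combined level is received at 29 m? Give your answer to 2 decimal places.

Combined at 4.0 m: 10·log₁₀(10^(86.0/10)+10^(85.7/10)) = 88.863 dB SPL.
Then apply −20·log₁₀(29/4.0) = -17.207 dB → 71.66 dB SPL.

71.66 dB SPL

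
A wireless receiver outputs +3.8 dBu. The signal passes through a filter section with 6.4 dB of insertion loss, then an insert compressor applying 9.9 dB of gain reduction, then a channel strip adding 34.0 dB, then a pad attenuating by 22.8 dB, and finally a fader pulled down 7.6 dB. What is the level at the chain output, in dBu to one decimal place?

-8.9 dBu

Cascaded gains and losses add directly in dB.
+3.8 − 6.4 − 9.9 + 34.0 − 22.8 − 7.6 = -8.9 dBu.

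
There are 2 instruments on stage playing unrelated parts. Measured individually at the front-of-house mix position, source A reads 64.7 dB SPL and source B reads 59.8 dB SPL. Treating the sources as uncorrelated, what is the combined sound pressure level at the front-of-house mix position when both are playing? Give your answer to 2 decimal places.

65.92 dB SPL

Uncorrelated sources add in intensity (power), not in dB.
L_total = 10·log₁₀(10^(64.7/10) + 10^(59.8/10)) = 10·log₁₀(3906000) = 65.92 dB SPL.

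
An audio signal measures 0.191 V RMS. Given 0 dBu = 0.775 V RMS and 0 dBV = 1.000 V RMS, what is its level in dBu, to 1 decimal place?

dBu = 20·log₁₀(V / 0.775 V).
20·log₁₀(0.191/0.775) = -12.2 dBu.

-12.2 dBu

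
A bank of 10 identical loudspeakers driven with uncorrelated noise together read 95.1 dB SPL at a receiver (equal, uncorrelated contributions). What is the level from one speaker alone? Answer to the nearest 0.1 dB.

10 equal incoherent sources add 10·log₁₀(10) = 10.00 dB over one source.
L_one = 95.1 − 10.00 = 85.1 dB SPL.

85.1 dB SPL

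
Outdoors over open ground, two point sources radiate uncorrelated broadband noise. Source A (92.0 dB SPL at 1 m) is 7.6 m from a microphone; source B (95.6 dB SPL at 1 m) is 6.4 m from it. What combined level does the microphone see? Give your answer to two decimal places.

At the listener: L_A = 92.0 − 20·log₁₀(7.6) = 74.384 dB; L_B = 95.6 − 20·log₁₀(6.4) = 79.476 dB.
Combined: 10·log₁₀(10^(74.384/10)+10^(79.476/10)) = 80.65 dB SPL.

80.65 dB SPL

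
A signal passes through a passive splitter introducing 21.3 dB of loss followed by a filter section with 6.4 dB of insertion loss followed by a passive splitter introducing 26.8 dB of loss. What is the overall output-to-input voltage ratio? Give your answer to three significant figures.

Net gain = (−21.3) + (−6.4) + (−26.8) = -54.5 dB.
Voltage ratio = 10^(-54.5/20) = 0.00188.

0.00188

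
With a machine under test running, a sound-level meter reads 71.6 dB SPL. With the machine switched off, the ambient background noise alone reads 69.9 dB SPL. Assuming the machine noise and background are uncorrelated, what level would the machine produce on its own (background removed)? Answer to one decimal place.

66.7 dB SPL

Background correction is a power subtraction:
L_src = 10·log₁₀(10^(71.6/10) − 10^(69.9/10)) = 10·log₁₀(4682000) = 66.7 dB SPL.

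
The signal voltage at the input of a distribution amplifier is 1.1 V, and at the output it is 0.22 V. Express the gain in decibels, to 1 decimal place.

-14.0 dB

Voltage ratio → dB uses the 20·log₁₀ form:
20·log₁₀(0.22/1.1) = 20·log₁₀(0.2000) = -14.0 dB.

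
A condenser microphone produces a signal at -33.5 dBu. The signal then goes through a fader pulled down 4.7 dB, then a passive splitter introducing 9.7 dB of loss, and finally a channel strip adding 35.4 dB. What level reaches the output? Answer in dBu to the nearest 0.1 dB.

-12.5 dBu

In dB, series stages simply add:
-33.5 − 4.7 − 9.7 + 35.4 = -12.5 dBu.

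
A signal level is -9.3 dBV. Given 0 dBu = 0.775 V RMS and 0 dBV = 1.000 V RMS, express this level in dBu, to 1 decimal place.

-7.1 dBu

The offset between the scales is 20·log₁₀(0.775/1.000) = −2.214 dB.
So dBu = -9.3 + 2.214 = -7.1 dBu.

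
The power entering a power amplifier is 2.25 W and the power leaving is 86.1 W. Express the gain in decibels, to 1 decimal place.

15.8 dB

For a power ratio, dB = 10·log₁₀(P₂/P₁).
10·log₁₀(86.1/2.25) = 10·log₁₀(38.27) = 15.8 dB.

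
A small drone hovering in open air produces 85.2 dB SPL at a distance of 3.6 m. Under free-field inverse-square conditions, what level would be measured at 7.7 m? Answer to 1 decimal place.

Inverse-square spreading gives ΔL = −20·log₁₀(d₂/d₁).
ΔL = −20·log₁₀(7.7/3.6) = -6.60 dB, so L₂ = 85.2 + (-6.60) = 78.6 dB SPL.

78.6 dB SPL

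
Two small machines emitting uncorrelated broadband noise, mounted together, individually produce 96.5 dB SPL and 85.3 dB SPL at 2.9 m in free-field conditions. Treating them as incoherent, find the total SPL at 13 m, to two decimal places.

Combined at 2.9 m: 10·log₁₀(10^(96.5/10)+10^(85.3/10)) = 96.818 dB SPL.
Then apply −20·log₁₀(13/2.9) = -13.031 dB → 83.79 dB SPL.

83.79 dB SPL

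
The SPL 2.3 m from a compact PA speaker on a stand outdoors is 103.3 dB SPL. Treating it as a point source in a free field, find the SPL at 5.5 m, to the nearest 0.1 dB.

Free-field point source: level drops by 20·log₁₀ of the distance ratio.
ΔL = −20·log₁₀(5.5/2.3) = -7.57 dB, so L₂ = 103.3 + (-7.57) = 95.7 dB SPL.

95.7 dB SPL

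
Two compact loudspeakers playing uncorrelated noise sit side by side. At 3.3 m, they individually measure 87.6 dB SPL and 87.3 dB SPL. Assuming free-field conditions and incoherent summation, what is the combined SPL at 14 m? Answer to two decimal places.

Combined at 3.3 m: 10·log₁₀(10^(87.6/10)+10^(87.3/10)) = 90.463 dB SPL.
Then apply −20·log₁₀(14/3.3) = -12.552 dB → 77.91 dB SPL.

77.91 dB SPL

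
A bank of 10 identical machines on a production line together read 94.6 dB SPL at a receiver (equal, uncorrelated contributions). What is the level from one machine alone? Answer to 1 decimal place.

10 equal incoherent sources add 10·log₁₀(10) = 10.00 dB over one source.
L_one = 94.6 − 10.00 = 84.6 dB SPL.

84.6 dB SPL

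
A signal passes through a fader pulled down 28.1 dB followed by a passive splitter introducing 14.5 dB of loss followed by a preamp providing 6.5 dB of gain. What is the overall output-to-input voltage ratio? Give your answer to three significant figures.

0.0157

Net gain = (−28.1) + (−14.5) + 6.5 = -36.1 dB.
Voltage ratio = 10^(-36.1/20) = 0.0157.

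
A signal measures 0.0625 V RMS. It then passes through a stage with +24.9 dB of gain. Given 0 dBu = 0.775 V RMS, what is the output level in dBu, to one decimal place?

+3.0 dBu

Input level: 20·log₁₀(0.0625/0.775) = -21.87 dBu.
Output: -21.87 + 24.9 = +3.0 dBu.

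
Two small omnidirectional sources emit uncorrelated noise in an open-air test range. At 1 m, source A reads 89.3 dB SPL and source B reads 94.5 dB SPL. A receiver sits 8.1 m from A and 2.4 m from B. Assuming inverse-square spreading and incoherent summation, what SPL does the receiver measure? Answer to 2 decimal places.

87.01 dB SPL

At the listener: L_A = 89.3 − 20·log₁₀(8.1) = 71.130 dB; L_B = 94.5 − 20·log₁₀(2.4) = 86.896 dB.
Combined: 10·log₁₀(10^(71.130/10)+10^(86.896/10)) = 87.01 dB SPL.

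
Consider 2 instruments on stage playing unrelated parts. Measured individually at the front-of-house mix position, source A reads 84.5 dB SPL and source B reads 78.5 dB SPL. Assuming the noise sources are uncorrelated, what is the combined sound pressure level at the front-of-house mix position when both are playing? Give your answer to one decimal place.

Add the sources as powers (linear), then convert back to dB:
L_total = 10·log₁₀(10^(84.5/10) + 10^(78.5/10)) = 10·log₁₀(352600000) = 85.5 dB SPL.

85.5 dB SPL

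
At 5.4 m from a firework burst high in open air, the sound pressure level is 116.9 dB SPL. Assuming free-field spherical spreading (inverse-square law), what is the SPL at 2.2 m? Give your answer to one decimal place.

For a point source in a free field, ΔL = −20·log₁₀(d₂/d₁).
ΔL = −20·log₁₀(2.2/5.4) = 7.80 dB, so L₂ = 116.9 + (7.80) = 124.7 dB SPL.

124.7 dB SPL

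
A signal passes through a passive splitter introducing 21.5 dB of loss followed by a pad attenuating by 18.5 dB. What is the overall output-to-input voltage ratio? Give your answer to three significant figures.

0.0100

Net gain = (−21.5) + (−18.5) = -40.0 dB.
Voltage ratio = 10^(-40.0/20) = 0.0100.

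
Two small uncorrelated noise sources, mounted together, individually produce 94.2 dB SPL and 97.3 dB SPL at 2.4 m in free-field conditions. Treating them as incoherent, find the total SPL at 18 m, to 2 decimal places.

Combined at 2.4 m: 10·log₁₀(10^(94.2/10)+10^(97.3/10)) = 99.031 dB SPL.
Then apply −20·log₁₀(18/2.4) = -17.501 dB → 81.53 dB SPL.

81.53 dB SPL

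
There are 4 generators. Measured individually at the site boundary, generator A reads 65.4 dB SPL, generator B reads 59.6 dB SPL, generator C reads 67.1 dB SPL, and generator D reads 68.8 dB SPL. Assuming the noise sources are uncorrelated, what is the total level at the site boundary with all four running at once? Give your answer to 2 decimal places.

Add the sources as powers (linear), then convert back to dB:
L_total = 10·log₁₀(10^(65.4/10) + 10^(59.6/10) + 10^(67.1/10) + 10^(68.8/10)) = 10·log₁₀(17090000) = 72.33 dB SPL.

72.33 dB SPL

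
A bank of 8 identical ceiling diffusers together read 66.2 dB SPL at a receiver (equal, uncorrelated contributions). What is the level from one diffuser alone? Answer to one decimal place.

8 equal incoherent sources add 10·log₁₀(8) = 9.03 dB over one source.
L_one = 66.2 − 9.03 = 57.2 dB SPL.

57.2 dB SPL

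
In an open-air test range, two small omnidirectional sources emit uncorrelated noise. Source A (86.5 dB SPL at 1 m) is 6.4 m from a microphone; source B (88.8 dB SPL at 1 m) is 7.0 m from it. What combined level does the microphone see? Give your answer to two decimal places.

74.21 dB SPL

At the listener: L_A = 86.5 − 20·log₁₀(6.4) = 70.376 dB; L_B = 88.8 − 20·log₁₀(7.0) = 71.898 dB.
Combined: 10·log₁₀(10^(70.376/10)+10^(71.898/10)) = 74.21 dB SPL.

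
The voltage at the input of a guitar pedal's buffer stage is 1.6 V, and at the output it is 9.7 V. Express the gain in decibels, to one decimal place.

Voltage ratio → dB uses the 20·log₁₀ form:
20·log₁₀(9.7/1.6) = 20·log₁₀(6.062) = 15.7 dB.

15.7 dB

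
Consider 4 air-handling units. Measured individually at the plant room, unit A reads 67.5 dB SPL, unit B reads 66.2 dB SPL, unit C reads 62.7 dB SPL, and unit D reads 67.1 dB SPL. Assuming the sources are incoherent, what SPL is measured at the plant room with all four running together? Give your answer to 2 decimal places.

72.25 dB SPL

Uncorrelated sources add in intensity (power), not in dB.
L_total = 10·log₁₀(10^(67.5/10) + 10^(66.2/10) + 10^(62.7/10) + 10^(67.1/10)) = 10·log₁₀(16780000) = 72.25 dB SPL.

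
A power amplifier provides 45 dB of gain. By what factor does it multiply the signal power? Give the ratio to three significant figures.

Power ratio = 10^(dB/10).
10^(45/10) = 10^(4.500) = 31600.

31600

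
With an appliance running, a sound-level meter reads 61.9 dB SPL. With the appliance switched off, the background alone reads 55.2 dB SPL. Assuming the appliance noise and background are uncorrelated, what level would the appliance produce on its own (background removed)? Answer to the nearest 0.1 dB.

60.9 dB SPL

Remove the background by subtracting linear intensities:
L_src = 10·log₁₀(10^(61.9/10) − 10^(55.2/10)) = 10·log₁₀(1218000) = 60.9 dB SPL.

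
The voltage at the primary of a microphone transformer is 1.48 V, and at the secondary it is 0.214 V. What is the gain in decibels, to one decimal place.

-16.8 dB

Voltage is an amplitude quantity, so gain = 20·log₁₀(V_out/V_in).
20·log₁₀(0.214/1.48) = 20·log₁₀(0.1446) = -16.8 dB.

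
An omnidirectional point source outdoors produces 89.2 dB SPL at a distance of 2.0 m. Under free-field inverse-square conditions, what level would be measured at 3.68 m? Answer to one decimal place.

Inverse-square spreading gives ΔL = −20·log₁₀(d₂/d₁).
ΔL = −20·log₁₀(3.68/2.0) = -5.30 dB, so L₂ = 89.2 + (-5.30) = 83.9 dB SPL.

83.9 dB SPL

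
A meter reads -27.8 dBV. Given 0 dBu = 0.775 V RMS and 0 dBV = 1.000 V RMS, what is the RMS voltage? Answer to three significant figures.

V = 1.000 V × 10^(-27.8/20).
= 1.000 × 0.04074 = 0.0407 V.

0.0407 V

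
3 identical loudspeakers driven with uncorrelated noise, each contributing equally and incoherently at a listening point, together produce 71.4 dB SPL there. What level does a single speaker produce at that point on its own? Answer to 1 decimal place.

66.6 dB SPL

3 equal incoherent sources add 10·log₁₀(3) = 4.77 dB over one source.
L_one = 71.4 − 4.77 = 66.6 dB SPL.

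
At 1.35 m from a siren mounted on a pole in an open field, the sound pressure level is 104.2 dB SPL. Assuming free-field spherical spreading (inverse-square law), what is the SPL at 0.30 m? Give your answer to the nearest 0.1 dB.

For a point source in a free field, ΔL = −20·log₁₀(d₂/d₁).
ΔL = −20·log₁₀(0.30/1.35) = 13.06 dB, so L₂ = 104.2 + (13.06) = 117.3 dB SPL.

117.3 dB SPL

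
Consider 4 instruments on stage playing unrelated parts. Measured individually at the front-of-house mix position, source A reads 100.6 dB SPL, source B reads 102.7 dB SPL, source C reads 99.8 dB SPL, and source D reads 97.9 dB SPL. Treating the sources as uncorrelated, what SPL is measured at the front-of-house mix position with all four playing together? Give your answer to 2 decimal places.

106.61 dB SPL

Add the sources as powers (linear), then convert back to dB:
L_total = 10·log₁₀(10^(100.6/10) + 10^(102.7/10) + 10^(99.8/10) + 10^(97.9/10)) = 10·log₁₀(45818000000) = 106.61 dB SPL.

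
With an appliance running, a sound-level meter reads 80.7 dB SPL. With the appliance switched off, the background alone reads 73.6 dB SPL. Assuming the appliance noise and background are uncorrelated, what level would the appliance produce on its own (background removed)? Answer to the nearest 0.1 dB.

79.8 dB SPL

Background correction is a power subtraction:
L_src = 10·log₁₀(10^(80.7/10) − 10^(73.6/10)) = 10·log₁₀(94580000) = 79.8 dB SPL.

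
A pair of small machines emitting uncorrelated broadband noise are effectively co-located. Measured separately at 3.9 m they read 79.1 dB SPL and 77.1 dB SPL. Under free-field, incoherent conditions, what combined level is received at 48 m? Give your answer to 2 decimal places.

Combined at 3.9 m: 10·log₁₀(10^(79.1/10)+10^(77.1/10)) = 81.224 dB SPL.
Then apply −20·log₁₀(48/3.9) = -21.804 dB → 59.42 dB SPL.

59.42 dB SPL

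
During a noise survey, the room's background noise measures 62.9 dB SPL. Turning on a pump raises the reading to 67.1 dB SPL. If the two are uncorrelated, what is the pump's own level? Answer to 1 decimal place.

Background correction is a power subtraction:
L_src = 10·log₁₀(10^(67.1/10) − 10^(62.9/10)) = 10·log₁₀(3179000) = 65.0 dB SPL.

65.0 dB SPL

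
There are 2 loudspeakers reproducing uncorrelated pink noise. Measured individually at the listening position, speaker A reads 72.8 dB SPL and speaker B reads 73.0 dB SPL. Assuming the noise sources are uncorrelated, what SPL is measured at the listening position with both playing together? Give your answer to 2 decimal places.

Add the sources as powers (linear), then convert back to dB:
L_total = 10·log₁₀(10^(72.8/10) + 10^(73.0/10)) = 10·log₁₀(39010000) = 75.91 dB SPL.

75.91 dB SPL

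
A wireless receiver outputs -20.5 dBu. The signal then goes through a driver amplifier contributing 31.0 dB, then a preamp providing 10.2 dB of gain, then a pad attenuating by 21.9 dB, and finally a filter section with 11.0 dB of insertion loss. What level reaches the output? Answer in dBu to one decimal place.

Cascaded gains and losses add directly in dB.
-20.5 + 31.0 + 10.2 − 21.9 − 11.0 = -12.2 dBu.

-12.2 dBu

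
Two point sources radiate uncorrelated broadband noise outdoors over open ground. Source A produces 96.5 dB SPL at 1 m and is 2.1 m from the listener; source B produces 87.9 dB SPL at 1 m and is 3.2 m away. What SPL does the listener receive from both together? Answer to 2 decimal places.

At the listener: L_A = 96.5 − 20·log₁₀(2.1) = 90.056 dB; L_B = 87.9 − 20·log₁₀(3.2) = 77.797 dB.
Combined: 10·log₁₀(10^(90.056/10)+10^(77.797/10)) = 90.31 dB SPL.

90.31 dB SPL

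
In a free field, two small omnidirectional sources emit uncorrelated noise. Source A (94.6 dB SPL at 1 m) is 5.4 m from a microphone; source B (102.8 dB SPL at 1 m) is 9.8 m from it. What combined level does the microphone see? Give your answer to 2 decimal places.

84.73 dB SPL

At the listener: L_A = 94.6 − 20·log₁₀(5.4) = 79.952 dB; L_B = 102.8 − 20·log₁₀(9.8) = 82.975 dB.
Combined: 10·log₁₀(10^(79.952/10)+10^(82.975/10)) = 84.73 dB SPL.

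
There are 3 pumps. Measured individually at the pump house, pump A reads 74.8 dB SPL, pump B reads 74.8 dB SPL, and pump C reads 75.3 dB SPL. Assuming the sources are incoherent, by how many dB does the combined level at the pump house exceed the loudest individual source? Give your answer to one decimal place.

Incoherent sources sum as intensities:
L_total = 10·log₁₀(10^(74.8/10) + 10^(74.8/10) + 10^(75.3/10)) = 79.74 dB SPL.
Excess over the loudest (75.3 dB): 79.74 − 75.3 = 4.4 dB.

4.4 dB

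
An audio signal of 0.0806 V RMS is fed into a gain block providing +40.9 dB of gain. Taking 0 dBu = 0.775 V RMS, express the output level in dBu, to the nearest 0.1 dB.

Input level: 20·log₁₀(0.0806/0.775) = -19.66 dBu.
Output: -19.66 + 40.9 = +21.2 dBu.

+21.2 dBu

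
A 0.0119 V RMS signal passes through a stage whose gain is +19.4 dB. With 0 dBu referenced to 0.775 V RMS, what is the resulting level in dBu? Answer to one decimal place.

-16.9 dBu

Input level: 20·log₁₀(0.0119/0.775) = -36.28 dBu.
Output: -36.28 + 19.4 = -16.9 dBu.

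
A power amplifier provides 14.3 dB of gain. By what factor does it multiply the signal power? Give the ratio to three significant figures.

Power ratio = 10^(dB/10).
10^(14.3/10) = 10^(1.430) = 26.9.

26.9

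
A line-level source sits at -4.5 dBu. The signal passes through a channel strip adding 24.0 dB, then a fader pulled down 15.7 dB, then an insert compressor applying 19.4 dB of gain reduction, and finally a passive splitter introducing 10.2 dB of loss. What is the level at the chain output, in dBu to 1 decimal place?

-25.8 dBu

Gain stages sum in dB:
-4.5 + 24.0 − 15.7 − 19.4 − 10.2 = -25.8 dBu.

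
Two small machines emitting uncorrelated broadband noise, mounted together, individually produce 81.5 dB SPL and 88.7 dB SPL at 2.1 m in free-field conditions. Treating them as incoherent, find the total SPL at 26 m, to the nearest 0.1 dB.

67.6 dB SPL

Combined at 2.1 m: 10·log₁₀(10^(81.5/10)+10^(88.7/10)) = 89.46 dB SPL.
Then apply −20·log₁₀(26/2.1) = -21.86 dB → 67.6 dB SPL.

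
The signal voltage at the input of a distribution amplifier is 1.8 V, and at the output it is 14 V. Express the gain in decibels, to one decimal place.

17.8 dB

Voltage is an amplitude quantity, so gain = 20·log₁₀(V_out/V_in).
20·log₁₀(14/1.8) = 20·log₁₀(7.778) = 17.8 dB.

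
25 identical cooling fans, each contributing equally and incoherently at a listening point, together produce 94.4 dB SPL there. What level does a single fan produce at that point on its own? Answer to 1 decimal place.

80.4 dB SPL

25 equal incoherent sources add 10·log₁₀(25) = 13.98 dB over one source.
L_one = 94.4 − 13.98 = 80.4 dB SPL.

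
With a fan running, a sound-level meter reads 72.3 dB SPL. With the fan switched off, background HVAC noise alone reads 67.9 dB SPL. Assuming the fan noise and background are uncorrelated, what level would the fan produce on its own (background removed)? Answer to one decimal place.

70.3 dB SPL

Remove the background by subtracting linear intensities:
L_src = 10·log₁₀(10^(72.3/10) − 10^(67.9/10)) = 10·log₁₀(10820000) = 70.3 dB SPL.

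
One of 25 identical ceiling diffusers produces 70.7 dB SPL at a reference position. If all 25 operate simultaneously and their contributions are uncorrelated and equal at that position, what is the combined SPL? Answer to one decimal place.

25 equal incoherent sources raise the level by 10·log₁₀(25) = 13.98 dB.
L_total = 70.7 + 13.98 = 84.7 dB SPL.

84.7 dB SPL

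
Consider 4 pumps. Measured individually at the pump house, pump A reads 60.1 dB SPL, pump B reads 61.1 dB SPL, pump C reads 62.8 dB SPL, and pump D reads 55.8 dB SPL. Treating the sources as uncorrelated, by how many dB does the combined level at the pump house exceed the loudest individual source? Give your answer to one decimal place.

3.8 dB

Incoherent sources sum as intensities:
L_total = 10·log₁₀(10^(60.1/10) + 10^(61.1/10) + 10^(62.8/10) + 10^(55.8/10)) = 66.62 dB SPL.
Excess over the loudest (62.8 dB): 66.62 − 62.8 = 3.8 dB.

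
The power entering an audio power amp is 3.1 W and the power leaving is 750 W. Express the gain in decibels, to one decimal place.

23.8 dB

Power ratio → dB uses the 10·log₁₀ form:
10·log₁₀(750/3.1) = 10·log₁₀(241.9) = 23.8 dB.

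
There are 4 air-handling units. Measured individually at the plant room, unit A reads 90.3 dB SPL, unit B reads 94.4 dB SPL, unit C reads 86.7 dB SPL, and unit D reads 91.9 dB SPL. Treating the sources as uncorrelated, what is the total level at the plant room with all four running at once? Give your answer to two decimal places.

97.67 dB SPL

Incoherent sources sum as intensities:
L_total = 10·log₁₀(10^(90.3/10) + 10^(94.4/10) + 10^(86.7/10) + 10^(91.9/10)) = 10·log₁₀(5842000000) = 97.67 dB SPL.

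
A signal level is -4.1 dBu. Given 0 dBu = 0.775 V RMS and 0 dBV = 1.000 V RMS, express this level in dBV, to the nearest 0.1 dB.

The offset between the scales is 20·log₁₀(0.775/1.000) = −2.214 dB.
So dBV = -4.1 − 2.214 = -6.3 dBV.

-6.3 dBV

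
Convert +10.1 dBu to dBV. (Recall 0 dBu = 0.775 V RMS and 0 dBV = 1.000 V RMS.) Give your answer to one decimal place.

+7.9 dBV

The offset between the scales is 20·log₁₀(0.775/1.000) = −2.214 dB.
So dBV = +10.1 − 2.214 = +7.9 dBV.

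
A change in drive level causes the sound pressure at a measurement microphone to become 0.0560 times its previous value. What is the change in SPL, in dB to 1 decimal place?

-25.0 dB

Sound pressure is an amplitude quantity: ΔL = 20·log₁₀(p₂/p₁).
20·log₁₀(0.0560) = -25.0 dB.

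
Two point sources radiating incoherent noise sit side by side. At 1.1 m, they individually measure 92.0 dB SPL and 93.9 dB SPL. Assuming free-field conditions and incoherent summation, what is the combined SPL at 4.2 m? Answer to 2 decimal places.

Combined at 1.1 m: 10·log₁₀(10^(92.0/10)+10^(93.9/10)) = 96.063 dB SPL.
Then apply −20·log₁₀(4.2/1.1) = -11.637 dB → 84.43 dB SPL.

84.43 dB SPL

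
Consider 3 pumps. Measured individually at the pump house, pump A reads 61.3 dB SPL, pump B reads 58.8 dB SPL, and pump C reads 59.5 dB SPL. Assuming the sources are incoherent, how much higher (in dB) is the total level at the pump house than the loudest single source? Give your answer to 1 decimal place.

3.5 dB

Add the sources as powers (linear), then convert back to dB:
L_total = 10·log₁₀(10^(61.3/10) + 10^(58.8/10) + 10^(59.5/10)) = 64.77 dB SPL.
Excess over the loudest (61.3 dB): 64.77 − 61.3 = 3.5 dB.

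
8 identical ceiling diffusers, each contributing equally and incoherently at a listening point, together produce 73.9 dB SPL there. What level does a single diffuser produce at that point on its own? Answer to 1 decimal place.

8 equal incoherent sources add 10·log₁₀(8) = 9.03 dB over one source.
L_one = 73.9 − 9.03 = 64.9 dB SPL.

64.9 dB SPL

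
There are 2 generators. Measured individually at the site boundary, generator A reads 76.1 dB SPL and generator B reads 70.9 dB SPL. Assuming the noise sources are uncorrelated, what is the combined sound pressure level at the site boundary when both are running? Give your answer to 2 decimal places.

77.25 dB SPL

Uncorrelated sources add in intensity (power), not in dB.
L_total = 10·log₁₀(10^(76.1/10) + 10^(70.9/10)) = 10·log₁₀(53040000) = 77.25 dB SPL.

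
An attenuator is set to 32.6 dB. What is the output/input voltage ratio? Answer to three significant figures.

0.0234

Voltage ratio = 10^(dB/20).
10^(-32.6/20) = 10^(-1.630) = 0.0234.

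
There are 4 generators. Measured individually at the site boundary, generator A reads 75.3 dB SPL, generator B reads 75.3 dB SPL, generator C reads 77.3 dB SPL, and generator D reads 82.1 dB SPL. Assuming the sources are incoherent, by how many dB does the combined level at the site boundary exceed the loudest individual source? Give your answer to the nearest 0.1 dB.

2.4 dB

Add the sources as powers (linear), then convert back to dB:
L_total = 10·log₁₀(10^(75.3/10) + 10^(75.3/10) + 10^(77.3/10) + 10^(82.1/10)) = 84.53 dB SPL.
Excess over the loudest (82.1 dB): 84.53 − 82.1 = 2.4 dB.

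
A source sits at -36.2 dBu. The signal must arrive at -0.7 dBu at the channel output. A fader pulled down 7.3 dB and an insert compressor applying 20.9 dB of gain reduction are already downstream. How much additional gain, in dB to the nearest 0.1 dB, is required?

63.7 dB

The required make-up gain is the shortfall in the dB sum.
G = -0.7 − (-36.2) + 7.3 + 20.9 = 63.7 dB.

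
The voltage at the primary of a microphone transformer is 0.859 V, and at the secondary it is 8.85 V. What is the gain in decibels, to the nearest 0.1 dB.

Voltage is an amplitude quantity, so gain = 20·log₁₀(V_out/V_in).
20·log₁₀(8.85/0.859) = 20·log₁₀(10.30) = 20.3 dB.

20.3 dB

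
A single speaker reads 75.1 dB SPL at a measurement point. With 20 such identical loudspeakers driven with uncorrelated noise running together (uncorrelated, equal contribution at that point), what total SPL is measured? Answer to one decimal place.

20 equal incoherent sources raise the level by 10·log₁₀(20) = 13.01 dB.
L_total = 75.1 + 13.01 = 88.1 dB SPL.

88.1 dB SPL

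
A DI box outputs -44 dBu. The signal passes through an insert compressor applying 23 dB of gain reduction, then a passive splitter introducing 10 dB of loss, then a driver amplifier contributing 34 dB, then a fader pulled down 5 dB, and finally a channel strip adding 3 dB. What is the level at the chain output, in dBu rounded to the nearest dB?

-45 dBu

Gain stages sum in dB:
-44 − 23 − 10 + 34 − 5 + 3 = -45 dBu.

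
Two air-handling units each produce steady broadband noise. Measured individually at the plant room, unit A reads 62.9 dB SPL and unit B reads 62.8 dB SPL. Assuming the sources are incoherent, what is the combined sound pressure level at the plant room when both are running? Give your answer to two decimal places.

Uncorrelated sources add in intensity (power), not in dB.
L_total = 10·log₁₀(10^(62.9/10) + 10^(62.8/10)) = 10·log₁₀(3855000) = 65.86 dB SPL.

65.86 dB SPL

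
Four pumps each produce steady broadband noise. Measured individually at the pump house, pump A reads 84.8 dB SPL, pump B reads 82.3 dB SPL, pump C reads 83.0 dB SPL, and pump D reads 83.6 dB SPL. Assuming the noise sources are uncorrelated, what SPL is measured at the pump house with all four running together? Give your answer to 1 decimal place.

Uncorrelated sources add in intensity (power), not in dB.
L_total = 10·log₁₀(10^(84.8/10) + 10^(82.3/10) + 10^(83.0/10) + 10^(83.6/10)) = 10·log₁₀(900400000) = 89.5 dB SPL.

89.5 dB SPL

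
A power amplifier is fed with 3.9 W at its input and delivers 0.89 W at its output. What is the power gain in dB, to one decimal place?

-6.4 dB

For a power ratio, dB = 10·log₁₀(P₂/P₁).
10·log₁₀(0.89/3.9) = 10·log₁₀(0.2282) = -6.4 dB.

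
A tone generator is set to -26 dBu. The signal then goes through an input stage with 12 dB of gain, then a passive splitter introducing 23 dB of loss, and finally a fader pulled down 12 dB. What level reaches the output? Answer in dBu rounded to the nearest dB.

Cascaded gains and losses add directly in dB.
-26 + 12 − 23 − 12 = -49 dBu.

-49 dBu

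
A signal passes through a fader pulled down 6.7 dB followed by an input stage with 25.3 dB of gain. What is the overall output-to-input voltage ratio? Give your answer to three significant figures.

8.51

Net gain = (−6.7) + 25.3 = 18.6 dB.
Voltage ratio = 10^(18.6/20) = 8.51.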